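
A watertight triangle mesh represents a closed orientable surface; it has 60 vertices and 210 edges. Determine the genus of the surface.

Every face is a triangle and each edge borders two faces, so 3F = 2·210, giving F = 140.
χ = V − E + F = 60 − 210 + 140 = -10.
For a closed orientable surface χ = 2 − 2g, so g = (2 − (-10))/2 = 6.

6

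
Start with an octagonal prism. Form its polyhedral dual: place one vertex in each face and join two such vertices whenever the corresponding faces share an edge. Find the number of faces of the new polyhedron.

16

The base solid has V = 16, E = 24, F = 10.
The dual swaps V and F and preserves E: V′ = F = 10, E′ = E = 24, F′ = V = 16.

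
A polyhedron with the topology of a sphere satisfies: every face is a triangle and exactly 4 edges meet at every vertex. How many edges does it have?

12

Each face has 3 edges and each edge borders two faces, so 2E = 3F.
Each vertex has degree 4, so 4V = 2E and hence V = 3F/4.
Euler: V − E + F = 2 ⇒ (3F/4) − (3F/2) + F = 2.
Multiply by 8: (6 − 12 + 8)F = 16, i.e. 2F = 16.
So F = 8, E = 3·8/2 = 12, V = 3·8/4 = 6.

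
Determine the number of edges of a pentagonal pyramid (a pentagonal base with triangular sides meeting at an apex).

10

A pyramid on an n-gon base has one n-gon and n triangles: V = 5 + 1 = 6, E = 2·5 = 10, F = 5 + 1 = 6.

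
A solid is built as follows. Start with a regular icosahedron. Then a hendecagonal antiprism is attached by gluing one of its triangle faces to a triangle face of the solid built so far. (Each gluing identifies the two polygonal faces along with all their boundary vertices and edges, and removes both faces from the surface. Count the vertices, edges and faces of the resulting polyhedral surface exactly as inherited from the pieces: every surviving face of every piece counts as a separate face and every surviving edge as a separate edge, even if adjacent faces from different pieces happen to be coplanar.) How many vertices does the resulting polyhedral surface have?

31

A regular icosahedron: V=12, E=30, F=20.
Attach a hendecagonal antiprism (V=22, E=44, F=24) along a 3-gon: merge 3 vertices and 3 edges, delete both glued faces → V=31, E=71, F=42.
Check: V − E + F = 31 − 71 + 42 = 2.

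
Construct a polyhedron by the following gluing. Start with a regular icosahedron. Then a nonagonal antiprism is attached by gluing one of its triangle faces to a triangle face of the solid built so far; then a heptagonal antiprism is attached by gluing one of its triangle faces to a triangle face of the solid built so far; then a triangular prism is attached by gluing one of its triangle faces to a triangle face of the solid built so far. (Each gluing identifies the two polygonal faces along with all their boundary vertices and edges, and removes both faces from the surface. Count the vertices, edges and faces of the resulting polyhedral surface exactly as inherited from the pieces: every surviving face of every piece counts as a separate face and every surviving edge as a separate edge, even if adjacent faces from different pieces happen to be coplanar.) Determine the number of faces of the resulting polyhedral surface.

A regular icosahedron: V=12, E=30, F=20.
Attach a nonagonal antiprism (V=18, E=36, F=20) along a 3-gon: merge 3 vertices and 3 edges, delete both glued faces → V=27, E=63, F=38.
Attach a heptagonal antiprism (V=14, E=28, F=16) along a 3-gon: merge 3 vertices and 3 edges, delete both glued faces → V=38, E=88, F=52.
Attach a triangular prism (V=6, E=9, F=5) along a 3-gon: merge 3 vertices and 3 edges, delete both glued faces → V=41, E=94, F=55.
Check: V − E + F = 41 − 94 + 55 = 2.

55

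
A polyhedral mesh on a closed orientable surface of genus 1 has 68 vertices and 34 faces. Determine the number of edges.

102

For a closed orientable surface of genus 1, χ = 2 − 2·1 = 0.
E = V + F − (0) = 68 + 34 − (0) = 102.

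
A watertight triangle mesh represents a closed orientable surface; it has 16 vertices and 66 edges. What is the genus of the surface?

Every face is a triangle and each edge borders two faces, so 3F = 2·66, giving F = 44.
χ = V − E + F = 16 − 66 + 44 = -6.
For a closed orientable surface χ = 2 − 2g, so g = (2 − (-6))/2 = 4.

4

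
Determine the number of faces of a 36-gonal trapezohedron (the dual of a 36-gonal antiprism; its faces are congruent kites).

The n-trapezohedron (dual of the n-antiprism) has V = 2·36 + 2 = 74, E = 4·36 = 144, F = 2·36 = 72.

72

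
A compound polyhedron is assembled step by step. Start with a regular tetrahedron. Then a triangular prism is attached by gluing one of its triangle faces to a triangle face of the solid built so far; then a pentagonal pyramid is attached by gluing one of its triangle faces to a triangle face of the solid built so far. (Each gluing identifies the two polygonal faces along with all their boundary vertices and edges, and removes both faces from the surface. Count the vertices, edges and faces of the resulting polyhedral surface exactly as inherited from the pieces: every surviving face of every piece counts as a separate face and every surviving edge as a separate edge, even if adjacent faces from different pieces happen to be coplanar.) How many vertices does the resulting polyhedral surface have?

10

A regular tetrahedron: V=4, E=6, F=4.
Attach a triangular prism (V=6, E=9, F=5) along a 3-gon: merge 3 vertices and 3 edges, delete both glued faces → V=7, E=12, F=7.
Attach a pentagonal pyramid (V=6, E=10, F=6) along a 3-gon: merge 3 vertices and 3 edges, delete both glued faces → V=10, E=19, F=11.
Check: V − E + F = 10 − 19 + 11 = 2.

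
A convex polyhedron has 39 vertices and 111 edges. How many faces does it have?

Here V − E + F = 2.
F = 2 − V + E = 2 − 39 + 111 = 74.

74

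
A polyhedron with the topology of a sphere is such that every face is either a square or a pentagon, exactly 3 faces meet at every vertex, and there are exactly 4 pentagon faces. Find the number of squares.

Let x be the number of squares; then F = 4 + x.
Edge–face incidences: 2E = 5·4 + 4·x = 20 + 4x.
Every vertex has degree 3, so 3V = 2E.
Euler: V − E + F = 2 ⇒ (2E)/3 − E + (4 + x) = 2.
Multiply by 6: 2·(2E) − 3·(2E) + 6·(4 + x) = 12, i.e. 24 + 6x − (20 + 4x) = 12.
Collecting terms: 2x + 4 = 12, so 2x = 8, so x = 4.
Then 2E = 20 + 4·4 = 36, so E = 18, V = 2E/3 = 12, F = 4 + 4 = 8.

4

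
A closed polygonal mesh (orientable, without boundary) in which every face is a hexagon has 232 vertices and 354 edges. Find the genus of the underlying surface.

Every face is a hexagon and each edge borders two faces, so 6F = 2·354, giving F = 118.
χ = V − E + F = 232 − 354 + 118 = -4.
For a closed orientable surface χ = 2 − 2g, so g = (2 − (-4))/2 = 3.

3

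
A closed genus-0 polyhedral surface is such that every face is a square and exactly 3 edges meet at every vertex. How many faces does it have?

Each face has 4 edges and each edge borders two faces, so 2E = 4F.
Each vertex has degree 3, so 3V = 2E and hence V = 4F/3.
Euler: V − E + F = 2 ⇒ (4F/3) − (4F/2) + F = 2.
Multiply by 6: (8 − 12 + 6)F = 12, i.e. 2F = 12.
So F = 6, E = 4·6/2 = 12, V = 4·6/3 = 8.

6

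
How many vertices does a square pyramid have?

A pyramid on an n-gon base has one n-gon and n triangles: V = 4 + 1 = 5, E = 2·4 = 8, F = 4 + 1 = 5.
Check: V − E + F = 5 − 8 + 5 = 2.

5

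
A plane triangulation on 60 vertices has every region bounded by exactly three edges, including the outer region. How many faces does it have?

116

In a plane triangulation 3F = 2E and V − E + F = 2, so F = 2V − 4 = 2·60 − 4 = 116.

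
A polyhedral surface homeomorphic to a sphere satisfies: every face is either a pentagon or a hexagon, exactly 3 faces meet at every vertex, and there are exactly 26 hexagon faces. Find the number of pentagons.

12

Let x be the number of pentagons; then F = 26 + x.
Edge–face incidences: 2E = 6·26 + 5·x = 156 + 5x.
Every vertex has degree 3, so 3V = 2E.
Euler: V − E + F = 2 ⇒ (2E)/3 − E + (26 + x) = 2.
Multiply by 6: 2·(2E) − 3·(2E) + 6·(26 + x) = 12, i.e. 156 + 6x − (156 + 5x) = 12.
Collecting terms: x = 12.
Then 2E = 156 + 5·12 = 216, so E = 108, V = 2E/3 = 72, F = 26 + 12 = 38.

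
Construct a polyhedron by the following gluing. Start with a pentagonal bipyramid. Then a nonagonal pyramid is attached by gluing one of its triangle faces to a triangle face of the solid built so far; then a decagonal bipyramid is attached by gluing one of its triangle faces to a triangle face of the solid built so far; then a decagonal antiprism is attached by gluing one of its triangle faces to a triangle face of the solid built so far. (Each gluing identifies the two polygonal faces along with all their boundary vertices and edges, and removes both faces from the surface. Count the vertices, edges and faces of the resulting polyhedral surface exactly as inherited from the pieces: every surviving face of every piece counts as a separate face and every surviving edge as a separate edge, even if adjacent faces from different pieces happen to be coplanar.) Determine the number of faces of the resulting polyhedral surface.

A pentagonal bipyramid: V=7, E=15, F=10.
Attach a nonagonal pyramid (V=10, E=18, F=10) along a 3-gon: merge 3 vertices and 3 edges, delete both glued faces → V=14, E=30, F=18.
Attach a decagonal bipyramid (V=12, E=30, F=20) along a 3-gon: merge 3 vertices and 3 edges, delete both glued faces → V=23, E=57, F=36.
Attach a decagonal antiprism (V=20, E=40, F=22) along a 3-gon: merge 3 vertices and 3 edges, delete both glued faces → V=40, E=94, F=56.
Check: V − E + F = 40 − 94 + 56 = 2.

56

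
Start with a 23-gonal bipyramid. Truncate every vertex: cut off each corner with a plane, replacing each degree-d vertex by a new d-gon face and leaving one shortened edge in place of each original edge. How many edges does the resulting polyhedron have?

207

The base solid has V = 25, E = 69, F = 46.
Truncation replaces each original edge-end by a new vertex, so V′ = 2E = 138.
Each original edge survives, and each old vertex of degree d contributes d new edges; summing degrees gives Σd = 2E, so E′ = E + 2E = 3E = 207.
Each original face survives and each original vertex becomes one new face: F′ = F + V = 71.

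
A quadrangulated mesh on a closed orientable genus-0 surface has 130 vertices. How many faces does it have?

χ = 2 − 2·0 = 2, and every face is a square so 4F = 2E.
V − E + F = 2 with E = 4F/2 gives 130 − (4/2 − 1)·F = 2, so F = 128 and E = 256.

128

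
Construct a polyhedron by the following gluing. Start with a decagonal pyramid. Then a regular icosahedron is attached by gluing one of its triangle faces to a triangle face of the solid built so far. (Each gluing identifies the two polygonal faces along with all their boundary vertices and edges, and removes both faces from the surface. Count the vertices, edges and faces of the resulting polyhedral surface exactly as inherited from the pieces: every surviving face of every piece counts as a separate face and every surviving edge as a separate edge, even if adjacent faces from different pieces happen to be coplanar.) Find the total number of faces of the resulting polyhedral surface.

29

A decagonal pyramid: V=11, E=20, F=11.
Attach a regular icosahedron (V=12, E=30, F=20) along a 3-gon: merge 3 vertices and 3 edges, delete both glued faces → V=20, E=47, F=29.
Check: V − E + F = 20 − 47 + 29 = 2.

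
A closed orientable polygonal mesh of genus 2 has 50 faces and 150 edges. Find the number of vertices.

For a closed orientable surface of genus 2, χ = 2 − 2·2 = -2.
V = -2 + E − F = -2 + 150 − 50 = 98.

98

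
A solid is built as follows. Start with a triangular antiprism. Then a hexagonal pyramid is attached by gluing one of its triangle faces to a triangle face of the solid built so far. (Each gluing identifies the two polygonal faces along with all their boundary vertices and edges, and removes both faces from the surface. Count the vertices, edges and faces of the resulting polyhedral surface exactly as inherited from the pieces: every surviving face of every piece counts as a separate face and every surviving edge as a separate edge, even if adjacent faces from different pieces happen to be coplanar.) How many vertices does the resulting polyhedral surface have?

10

A triangular antiprism: V=6, E=12, F=8.
Attach a hexagonal pyramid (V=7, E=12, F=7) along a 3-gon: merge 3 vertices and 3 edges, delete both glued faces → V=10, E=21, F=13.
Check: V − E + F = 10 − 21 + 13 = 2.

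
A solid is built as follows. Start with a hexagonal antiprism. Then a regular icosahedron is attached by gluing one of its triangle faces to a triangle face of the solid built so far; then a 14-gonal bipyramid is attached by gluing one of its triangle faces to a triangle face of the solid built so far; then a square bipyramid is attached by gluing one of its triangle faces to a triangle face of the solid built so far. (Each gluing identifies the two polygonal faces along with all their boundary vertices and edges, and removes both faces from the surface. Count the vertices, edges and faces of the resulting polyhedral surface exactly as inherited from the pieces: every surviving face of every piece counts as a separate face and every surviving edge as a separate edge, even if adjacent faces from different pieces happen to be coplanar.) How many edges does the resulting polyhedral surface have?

A hexagonal antiprism: V=12, E=24, F=14.
Attach a regular icosahedron (V=12, E=30, F=20) along a 3-gon: merge 3 vertices and 3 edges, delete both glued faces → V=21, E=51, F=32.
Attach a 14-gonal bipyramid (V=16, E=42, F=28) along a 3-gon: merge 3 vertices and 3 edges, delete both glued faces → V=34, E=90, F=58.
Attach a square bipyramid (V=6, E=12, F=8) along a 3-gon: merge 3 vertices and 3 edges, delete both glued faces → V=37, E=99, F=64.
Check: V − E + F = 37 − 99 + 64 = 2.

99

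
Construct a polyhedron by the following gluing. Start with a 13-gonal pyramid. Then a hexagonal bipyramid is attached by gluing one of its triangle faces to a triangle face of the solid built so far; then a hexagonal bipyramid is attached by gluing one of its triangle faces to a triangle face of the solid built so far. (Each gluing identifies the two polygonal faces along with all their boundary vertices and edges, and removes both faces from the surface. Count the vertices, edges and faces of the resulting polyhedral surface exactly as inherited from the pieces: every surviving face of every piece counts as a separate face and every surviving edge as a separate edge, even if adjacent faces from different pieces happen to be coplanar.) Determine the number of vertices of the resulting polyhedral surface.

A 13-gonal pyramid: V=14, E=26, F=14.
Attach a hexagonal bipyramid (V=8, E=18, F=12) along a 3-gon: merge 3 vertices and 3 edges, delete both glued faces → V=19, E=41, F=24.
Attach a hexagonal bipyramid (V=8, E=18, F=12) along a 3-gon: merge 3 vertices and 3 edges, delete both glued faces → V=24, E=56, F=34.
Check: V − E + F = 24 − 56 + 34 = 2.

24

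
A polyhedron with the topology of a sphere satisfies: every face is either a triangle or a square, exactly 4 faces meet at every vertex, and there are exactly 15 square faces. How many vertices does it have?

Let x be the number of triangles; then F = 15 + x.
Edge–face incidences: 2E = 4·15 + 3·x = 60 + 3x.
Every vertex has degree 4, so 4V = 2E.
Euler: V − E + F = 2 ⇒ (2E)/4 − E + (15 + x) = 2.
Multiply by 8: 2·(2E) − 4·(2E) + 8·(15 + x) = 16, i.e. 120 + 8x − 2·(60 + 3x) = 16.
Collecting terms: 2x = 16, so x = 8.
Then 2E = 60 + 3·8 = 84, so E = 42, V = 2E/4 = 21, F = 15 + 8 = 23.

21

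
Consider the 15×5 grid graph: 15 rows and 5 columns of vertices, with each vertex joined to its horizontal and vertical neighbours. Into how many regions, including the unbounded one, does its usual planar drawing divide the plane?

57

The grid has V = 15·5 = 75 vertices and E = 15·4 + 5·14 = 130 edges.
F = 2 − V + E = 2 − 75 + 130 = 57.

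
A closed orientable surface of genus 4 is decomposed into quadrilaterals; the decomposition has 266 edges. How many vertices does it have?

127

χ = 2 − 2·4 = -6, and every face is a square so 4F = 2E.
F = 2E/4 = 133. Then V = -6 + E − F = -6 + 266 − 133 = 127.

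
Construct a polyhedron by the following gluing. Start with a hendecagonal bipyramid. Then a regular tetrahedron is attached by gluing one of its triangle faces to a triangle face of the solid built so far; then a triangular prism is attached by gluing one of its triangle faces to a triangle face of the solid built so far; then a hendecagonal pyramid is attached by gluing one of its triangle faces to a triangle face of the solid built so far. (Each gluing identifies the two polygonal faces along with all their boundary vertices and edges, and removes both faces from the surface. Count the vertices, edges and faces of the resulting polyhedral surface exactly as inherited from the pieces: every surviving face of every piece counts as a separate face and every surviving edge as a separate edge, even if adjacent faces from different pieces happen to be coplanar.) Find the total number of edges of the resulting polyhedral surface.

61

A hendecagonal bipyramid: V=13, E=33, F=22.
Attach a regular tetrahedron (V=4, E=6, F=4) along a 3-gon: merge 3 vertices and 3 edges, delete both glued faces → V=14, E=36, F=24.
Attach a triangular prism (V=6, E=9, F=5) along a 3-gon: merge 3 vertices and 3 edges, delete both glued faces → V=17, E=42, F=27.
Attach a hendecagonal pyramid (V=12, E=22, F=12) along a 3-gon: merge 3 vertices and 3 edges, delete both glued faces → V=26, E=61, F=37.
Check: V − E + F = 26 − 61 + 37 = 2.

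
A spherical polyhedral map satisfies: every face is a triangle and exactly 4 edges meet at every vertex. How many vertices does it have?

Each face has 3 edges and each edge borders two faces, so 2E = 3F.
Each vertex has degree 4, so 4V = 2E and hence V = 3F/4.
Euler: V − E + F = 2 ⇒ (3F/4) − (3F/2) + F = 2.
Multiply by 8: (6 − 12 + 8)F = 16, i.e. 2F = 16.
So F = 8, E = 3·8/2 = 12, V = 3·8/4 = 6.

6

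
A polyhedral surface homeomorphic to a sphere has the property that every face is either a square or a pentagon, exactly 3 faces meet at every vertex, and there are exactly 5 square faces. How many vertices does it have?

10

Let x be the number of pentagons; then F = 5 + x.
Edge–face incidences: 2E = 4·5 + 5·x = 20 + 5x.
Every vertex has degree 3, so 3V = 2E.
Euler: V − E + F = 2 ⇒ (2E)/3 − E + (5 + x) = 2.
Multiply by 6: 2·(2E) − 3·(2E) + 6·(5 + x) = 12, i.e. 30 + 6x − (20 + 5x) = 12.
Collecting terms: x + 10 = 12, so x = 2.
Then 2E = 20 + 5·2 = 30, so E = 15, V = 2E/3 = 10, F = 5 + 2 = 7.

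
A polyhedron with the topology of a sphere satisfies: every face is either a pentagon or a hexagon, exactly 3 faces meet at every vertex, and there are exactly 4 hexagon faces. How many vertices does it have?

28

Let x be the number of pentagons; then F = 4 + x.
Edge–face incidences: 2E = 6·4 + 5·x = 24 + 5x.
Every vertex has degree 3, so 3V = 2E.
Euler: V − E + F = 2 ⇒ (2E)/3 − E + (4 + x) = 2.
Multiply by 6: 2·(2E) − 3·(2E) + 6·(4 + x) = 12, i.e. 24 + 6x − (24 + 5x) = 12.
Collecting terms: x = 12.
Then 2E = 24 + 5·12 = 84, so E = 42, V = 2E/3 = 28, F = 4 + 12 = 16.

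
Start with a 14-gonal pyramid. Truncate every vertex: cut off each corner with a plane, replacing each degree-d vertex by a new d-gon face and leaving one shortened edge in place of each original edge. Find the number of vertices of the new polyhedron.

56

The base solid has V = 15, E = 28, F = 15.
Truncation replaces each original edge-end by a new vertex, so V′ = 2E = 56.
Each original edge survives, and each old vertex of degree d contributes d new edges; summing degrees gives Σd = 2E, so E′ = E + 2E = 3E = 84.
Each original face survives and each original vertex becomes one new face: F′ = F + V = 30.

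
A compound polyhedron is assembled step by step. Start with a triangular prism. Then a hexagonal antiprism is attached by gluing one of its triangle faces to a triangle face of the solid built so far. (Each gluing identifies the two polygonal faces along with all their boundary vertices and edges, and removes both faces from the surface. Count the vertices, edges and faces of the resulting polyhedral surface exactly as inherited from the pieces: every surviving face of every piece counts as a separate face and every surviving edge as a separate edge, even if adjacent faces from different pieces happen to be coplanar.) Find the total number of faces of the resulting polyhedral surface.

17

A triangular prism: V=6, E=9, F=5.
Attach a hexagonal antiprism (V=12, E=24, F=14) along a 3-gon: merge 3 vertices and 3 edges, delete both glued faces → V=15, E=30, F=17.
Check: V − E + F = 15 − 30 + 17 = 2.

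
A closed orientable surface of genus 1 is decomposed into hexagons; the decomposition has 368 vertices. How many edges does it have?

552

χ = 2 − 2·1 = 0, and every face is a hexagon so 6F = 2E.
V − E + F = 0 with E = 6F/2 gives 368 − (6/2 − 1)·F = 0, so F = 184 and E = 552.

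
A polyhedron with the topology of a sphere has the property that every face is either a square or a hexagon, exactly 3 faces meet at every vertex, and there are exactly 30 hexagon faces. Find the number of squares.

Let x be the number of squares; then F = 30 + x.
Edge–face incidences: 2E = 6·30 + 4·x = 180 + 4x.
Every vertex has degree 3, so 3V = 2E.
Euler: V − E + F = 2 ⇒ (2E)/3 − E + (30 + x) = 2.
Multiply by 6: 2·(2E) − 3·(2E) + 6·(30 + x) = 12, i.e. 180 + 6x − (180 + 4x) = 12.
Collecting terms: 2x = 12, so x = 6.
Then 2E = 180 + 4·6 = 204, so E = 102, V = 2E/3 = 68, F = 30 + 6 = 36.

6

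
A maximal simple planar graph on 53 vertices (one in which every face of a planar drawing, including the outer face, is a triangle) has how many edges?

153

In a plane triangulation 3F = 2E and V − E + F = 2, so E = 3V − 6 = 3·53 − 6 = 153.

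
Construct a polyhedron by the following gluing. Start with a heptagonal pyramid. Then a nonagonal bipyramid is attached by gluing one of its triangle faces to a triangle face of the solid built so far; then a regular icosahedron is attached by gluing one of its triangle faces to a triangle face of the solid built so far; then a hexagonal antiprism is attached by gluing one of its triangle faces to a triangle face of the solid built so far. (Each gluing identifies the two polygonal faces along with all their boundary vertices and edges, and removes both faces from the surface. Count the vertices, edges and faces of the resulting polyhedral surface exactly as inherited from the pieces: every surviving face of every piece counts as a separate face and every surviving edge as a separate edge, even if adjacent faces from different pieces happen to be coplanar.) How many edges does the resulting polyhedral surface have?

86

A heptagonal pyramid: V=8, E=14, F=8.
Attach a nonagonal bipyramid (V=11, E=27, F=18) along a 3-gon: merge 3 vertices and 3 edges, delete both glued faces → V=16, E=38, F=24.
Attach a regular icosahedron (V=12, E=30, F=20) along a 3-gon: merge 3 vertices and 3 edges, delete both glued faces → V=25, E=65, F=42.
Attach a hexagonal antiprism (V=12, E=24, F=14) along a 3-gon: merge 3 vertices and 3 edges, delete both glued faces → V=34, E=86, F=54.
Check: V − E + F = 34 − 86 + 54 = 2.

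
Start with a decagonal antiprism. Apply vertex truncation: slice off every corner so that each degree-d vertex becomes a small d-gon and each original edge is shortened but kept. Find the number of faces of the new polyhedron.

42

The base solid has V = 20, E = 40, F = 22.
Truncation replaces each original edge-end by a new vertex, so V′ = 2E = 80.
Each original edge survives, and each old vertex of degree d contributes d new edges; summing degrees gives Σd = 2E, so E′ = E + 2E = 3E = 120.
Each original face survives and each original vertex becomes one new face: F′ = F + V = 42.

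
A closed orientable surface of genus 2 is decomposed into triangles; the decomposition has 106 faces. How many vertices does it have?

χ = 2 − 2·2 = -2, and every face is a triangle so 3F = 2E.
E = 3·106/2 = 159. Then V = -2 + E − F = -2 + 159 − 106 = 51.

51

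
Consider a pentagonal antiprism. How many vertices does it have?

10

An antiprism on an n-gon has two n-gon caps and 2n triangles: V = 2·5 = 10, E = 4·5 = 20, F = 2·5 + 2 = 12.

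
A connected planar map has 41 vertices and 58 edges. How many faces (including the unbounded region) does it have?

19

Euler's formula for a connected plane graph: V − E + F = 2, so F = 2 − 41 + 58 = 19.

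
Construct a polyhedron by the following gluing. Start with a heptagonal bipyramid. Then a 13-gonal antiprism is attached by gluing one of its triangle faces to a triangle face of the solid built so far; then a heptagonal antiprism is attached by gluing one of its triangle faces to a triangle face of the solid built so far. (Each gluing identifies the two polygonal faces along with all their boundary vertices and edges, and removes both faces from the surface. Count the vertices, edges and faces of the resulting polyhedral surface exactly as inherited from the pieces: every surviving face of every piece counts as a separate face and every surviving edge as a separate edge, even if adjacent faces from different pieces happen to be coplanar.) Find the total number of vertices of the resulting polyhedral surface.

43

A heptagonal bipyramid: V=9, E=21, F=14.
Attach a 13-gonal antiprism (V=26, E=52, F=28) along a 3-gon: merge 3 vertices and 3 edges, delete both glued faces → V=32, E=70, F=40.
Attach a heptagonal antiprism (V=14, E=28, F=16) along a 3-gon: merge 3 vertices and 3 edges, delete both glued faces → V=43, E=95, F=54.
Check: V − E + F = 43 − 95 + 54 = 2.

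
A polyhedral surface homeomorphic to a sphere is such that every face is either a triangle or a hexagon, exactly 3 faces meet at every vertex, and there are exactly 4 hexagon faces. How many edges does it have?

Let x be the number of triangles; then F = 4 + x.
Edge–face incidences: 2E = 6·4 + 3·x = 24 + 3x.
Every vertex has degree 3, so 3V = 2E.
Euler: V − E + F = 2 ⇒ (2E)/3 − E + (4 + x) = 2.
Multiply by 6: 2·(2E) − 3·(2E) + 6·(4 + x) = 12, i.e. 24 + 6x − (24 + 3x) = 12.
Collecting terms: 3x = 12, so x = 4.
Then 2E = 24 + 3·4 = 36, so E = 18, V = 2E/3 = 12, F = 4 + 4 = 8.

18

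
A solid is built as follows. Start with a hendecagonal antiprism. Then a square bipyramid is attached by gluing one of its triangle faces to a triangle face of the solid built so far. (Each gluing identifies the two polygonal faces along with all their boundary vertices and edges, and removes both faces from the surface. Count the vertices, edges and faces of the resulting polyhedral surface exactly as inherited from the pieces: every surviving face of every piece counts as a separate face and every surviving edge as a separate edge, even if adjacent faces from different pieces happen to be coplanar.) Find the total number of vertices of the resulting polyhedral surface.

25

A hendecagonal antiprism: V=22, E=44, F=24.
Attach a square bipyramid (V=6, E=12, F=8) along a 3-gon: merge 3 vertices and 3 edges, delete both glued faces → V=25, E=53, F=30.
Check: V − E + F = 25 − 53 + 30 = 2.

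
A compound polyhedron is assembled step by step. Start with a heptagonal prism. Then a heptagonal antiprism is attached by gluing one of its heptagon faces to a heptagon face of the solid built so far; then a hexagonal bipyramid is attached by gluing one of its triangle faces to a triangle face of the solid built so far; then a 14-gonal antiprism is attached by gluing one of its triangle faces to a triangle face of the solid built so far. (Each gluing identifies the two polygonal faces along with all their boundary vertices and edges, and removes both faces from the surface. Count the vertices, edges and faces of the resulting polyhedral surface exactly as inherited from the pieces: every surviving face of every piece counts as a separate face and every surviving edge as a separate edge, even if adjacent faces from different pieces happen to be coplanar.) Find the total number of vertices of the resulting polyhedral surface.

A heptagonal prism: V=14, E=21, F=9.
Attach a heptagonal antiprism (V=14, E=28, F=16) along a 7-gon: merge 7 vertices and 7 edges, delete both glued faces → V=21, E=42, F=23.
Attach a hexagonal bipyramid (V=8, E=18, F=12) along a 3-gon: merge 3 vertices and 3 edges, delete both glued faces → V=26, E=57, F=33.
Attach a 14-gonal antiprism (V=28, E=56, F=30) along a 3-gon: merge 3 vertices and 3 edges, delete both glued faces → V=51, E=110, F=61.
Check: V − E + F = 51 − 110 + 61 = 2.

51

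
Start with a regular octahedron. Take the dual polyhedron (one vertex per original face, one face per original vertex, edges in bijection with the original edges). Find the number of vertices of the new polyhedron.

8

The base solid has V = 6, E = 12, F = 8.
The dual swaps V and F and preserves E: V′ = F = 8, E′ = E = 12, F′ = V = 6.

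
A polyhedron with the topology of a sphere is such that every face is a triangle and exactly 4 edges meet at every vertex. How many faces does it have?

8

Each face has 3 edges and each edge borders two faces, so 2E = 3F.
Each vertex has degree 4, so 4V = 2E and hence V = 3F/4.
Euler: V − E + F = 2 ⇒ (3F/4) − (3F/2) + F = 2.
Multiply by 8: (6 − 12 + 8)F = 16, i.e. 2F = 16.
So F = 8, E = 3·8/2 = 12, V = 3·8/4 = 6.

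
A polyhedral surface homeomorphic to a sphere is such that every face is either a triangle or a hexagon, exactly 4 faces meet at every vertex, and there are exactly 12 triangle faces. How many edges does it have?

Let x be the number of hexagons; then F = 12 + x.
Edge–face incidences: 2E = 3·12 + 6·x = 36 + 6x.
Every vertex has degree 4, so 4V = 2E.
Euler: V − E + F = 2 ⇒ (2E)/4 − E + (12 + x) = 2.
Multiply by 8: 2·(2E) − 4·(2E) + 8·(12 + x) = 16, i.e. 96 + 8x − 2·(36 + 6x) = 16.
Collecting terms: −4x + 24 = 16, so −4x = −8, so x = 2.
Then 2E = 36 + 6·2 = 48, so E = 24, V = 2E/4 = 12, F = 12 + 2 = 14.

24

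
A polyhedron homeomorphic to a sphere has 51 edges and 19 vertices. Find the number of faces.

Here V − E + F = 2.
F = 2 − V + E = 2 − 19 + 51 = 34.

34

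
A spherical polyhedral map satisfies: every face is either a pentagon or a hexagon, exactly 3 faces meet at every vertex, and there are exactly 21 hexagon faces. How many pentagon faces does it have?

12

Let x be the number of pentagons; then F = 21 + x.
Edge–face incidences: 2E = 6·21 + 5·x = 126 + 5x.
Every vertex has degree 3, so 3V = 2E.
Euler: V − E + F = 2 ⇒ (2E)/3 − E + (21 + x) = 2.
Multiply by 6: 2·(2E) − 3·(2E) + 6·(21 + x) = 12, i.e. 126 + 6x − (126 + 5x) = 12.
Collecting terms: x = 12.
Then 2E = 126 + 5·12 = 186, so E = 93, V = 2E/3 = 62, F = 21 + 12 = 33.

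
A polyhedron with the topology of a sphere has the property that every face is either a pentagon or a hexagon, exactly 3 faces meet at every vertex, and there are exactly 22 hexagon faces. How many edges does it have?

96

Let x be the number of pentagons; then F = 22 + x.
Edge–face incidences: 2E = 6·22 + 5·x = 132 + 5x.
Every vertex has degree 3, so 3V = 2E.
Euler: V − E + F = 2 ⇒ (2E)/3 − E + (22 + x) = 2.
Multiply by 6: 2·(2E) − 3·(2E) + 6·(22 + x) = 12, i.e. 132 + 6x − (132 + 5x) = 12.
Collecting terms: x = 12.
Then 2E = 132 + 5·12 = 192, so E = 96, V = 2E/3 = 64, F = 22 + 12 = 34.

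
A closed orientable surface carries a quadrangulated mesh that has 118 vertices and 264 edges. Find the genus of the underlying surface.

Every face is a square and each edge borders two faces, so 4F = 2·264, giving F = 132.
χ = V − E + F = 118 − 264 + 132 = -14.
For a closed orientable surface χ = 2 − 2g, so g = (2 − (-14))/2 = 8.

8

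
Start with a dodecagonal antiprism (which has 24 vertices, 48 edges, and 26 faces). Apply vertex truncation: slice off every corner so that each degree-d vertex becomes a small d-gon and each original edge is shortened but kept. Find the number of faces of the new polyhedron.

Truncation replaces each original edge-end by a new vertex, so V′ = 2E = 96.
Each original edge survives, and each old vertex of degree d contributes d new edges; summing degrees gives Σd = 2E, so E′ = E + 2E = 3E = 144.
Each original face survives and each original vertex becomes one new face: F′ = F + V = 50.

50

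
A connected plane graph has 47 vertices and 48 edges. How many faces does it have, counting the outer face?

Euler's formula for a connected plane graph: V − E + F = 2, so F = 2 − 47 + 48 = 3.

3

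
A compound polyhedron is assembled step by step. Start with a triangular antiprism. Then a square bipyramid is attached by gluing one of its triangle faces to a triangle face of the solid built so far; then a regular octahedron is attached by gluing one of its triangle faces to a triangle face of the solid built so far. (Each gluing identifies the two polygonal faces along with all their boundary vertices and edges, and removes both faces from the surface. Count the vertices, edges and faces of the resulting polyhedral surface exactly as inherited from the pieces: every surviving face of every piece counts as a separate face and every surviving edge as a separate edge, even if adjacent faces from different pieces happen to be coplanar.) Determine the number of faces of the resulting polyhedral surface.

20

A triangular antiprism: V=6, E=12, F=8.
Attach a square bipyramid (V=6, E=12, F=8) along a 3-gon: merge 3 vertices and 3 edges, delete both glued faces → V=9, E=21, F=14.
Attach a regular octahedron (V=6, E=12, F=8) along a 3-gon: merge 3 vertices and 3 edges, delete both glued faces → V=12, E=30, F=20.
Check: V − E + F = 12 − 30 + 20 = 2.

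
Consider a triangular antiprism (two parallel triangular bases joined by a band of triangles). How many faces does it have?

8

An antiprism on an n-gon has two n-gon caps and 2n triangles: V = 2·3 = 6, E = 4·3 = 12, F = 2·3 + 2 = 8.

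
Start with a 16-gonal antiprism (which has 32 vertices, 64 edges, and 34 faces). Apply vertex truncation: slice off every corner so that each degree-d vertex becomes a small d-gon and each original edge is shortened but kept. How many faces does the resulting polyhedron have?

Truncation replaces each original edge-end by a new vertex, so V′ = 2E = 128.
Each original edge survives, and each old vertex of degree d contributes d new edges; summing degrees gives Σd = 2E, so E′ = E + 2E = 3E = 192.
Each original face survives and each original vertex becomes one new face: F′ = F + V = 66.

66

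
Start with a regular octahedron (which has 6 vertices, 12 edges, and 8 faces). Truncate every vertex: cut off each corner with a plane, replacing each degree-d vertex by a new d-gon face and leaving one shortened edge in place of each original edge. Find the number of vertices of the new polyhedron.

Truncation replaces each original edge-end by a new vertex, so V′ = 2E = 24.
Each original edge survives, and each old vertex of degree d contributes d new edges; summing degrees gives Σd = 2E, so E′ = E + 2E = 3E = 36.
Each original face survives and each original vertex becomes one new face: F′ = F + V = 14.

24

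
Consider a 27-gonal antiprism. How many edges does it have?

108

An antiprism on an n-gon has two n-gon caps and 2n triangles: V = 2·27 = 54, E = 4·27 = 108, F = 2·27 + 2 = 56.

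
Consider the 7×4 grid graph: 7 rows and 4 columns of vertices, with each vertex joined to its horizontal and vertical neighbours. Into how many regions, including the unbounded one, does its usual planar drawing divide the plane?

19

The grid has V = 7·4 = 28 vertices and E = 7·3 + 4·6 = 45 edges.
F = 2 − V + E = 2 − 28 + 45 = 19.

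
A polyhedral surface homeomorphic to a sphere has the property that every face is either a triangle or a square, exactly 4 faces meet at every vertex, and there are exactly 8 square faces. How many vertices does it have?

14

Let x be the number of triangles; then F = 8 + x.
Edge–face incidences: 2E = 4·8 + 3·x = 32 + 3x.
Every vertex has degree 4, so 4V = 2E.
Euler: V − E + F = 2 ⇒ (2E)/4 − E + (8 + x) = 2.
Multiply by 8: 2·(2E) − 4·(2E) + 8·(8 + x) = 16, i.e. 64 + 8x − 2·(32 + 3x) = 16.
Collecting terms: 2x = 16, so x = 8.
Then 2E = 32 + 3·8 = 56, so E = 28, V = 2E/4 = 14, F = 8 + 8 = 16.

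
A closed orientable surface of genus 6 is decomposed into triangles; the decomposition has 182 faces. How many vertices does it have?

χ = 2 − 2·6 = -10, and every face is a triangle so 3F = 2E.
E = 3·182/2 = 273. Then V = -10 + E − F = -10 + 273 − 182 = 81.

81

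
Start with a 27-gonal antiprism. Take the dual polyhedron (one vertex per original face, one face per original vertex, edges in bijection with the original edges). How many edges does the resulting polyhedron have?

108

The base solid has V = 54, E = 108, F = 56.
The dual swaps V and F and preserves E: V′ = F = 56, E′ = E = 108, F′ = V = 54.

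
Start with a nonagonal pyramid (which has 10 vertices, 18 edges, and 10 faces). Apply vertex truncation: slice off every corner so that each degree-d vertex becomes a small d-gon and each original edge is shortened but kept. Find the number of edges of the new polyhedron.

Truncation replaces each original edge-end by a new vertex, so V′ = 2E = 36.
Each original edge survives, and each old vertex of degree d contributes d new edges; summing degrees gives Σd = 2E, so E′ = E + 2E = 3E = 54.
Each original face survives and each original vertex becomes one new face: F′ = F + V = 20.

54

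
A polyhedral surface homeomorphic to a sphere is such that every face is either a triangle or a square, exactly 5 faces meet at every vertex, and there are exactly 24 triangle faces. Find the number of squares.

2

Let x be the number of squares; then F = 24 + x.
Edge–face incidences: 2E = 3·24 + 4·x = 72 + 4x.
Every vertex has degree 5, so 5V = 2E.
Euler: V − E + F = 2 ⇒ (2E)/5 − E + (24 + x) = 2.
Multiply by 10: 2·(2E) − 5·(2E) + 10·(24 + x) = 20, i.e. 240 + 10x − 3·(72 + 4x) = 20.
Collecting terms: −2x + 24 = 20, so −2x = −4, so x = 2.
Then 2E = 72 + 4·2 = 80, so E = 40, V = 2E/5 = 16, F = 24 + 2 = 26.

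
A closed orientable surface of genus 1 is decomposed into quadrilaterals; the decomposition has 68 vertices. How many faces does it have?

68

χ = 2 − 2·1 = 0, and every face is a square so 4F = 2E.
V − E + F = 0 with E = 4F/2 gives 68 − (4/2 − 1)·F = 0, so F = 68 and E = 136.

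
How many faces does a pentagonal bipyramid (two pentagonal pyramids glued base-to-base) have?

10

A bipyramid over an n-gon has 2n triangular faces and n + 2 vertices: V = 5 + 2 = 7, E = 3·5 = 15, F = 2·5 = 10.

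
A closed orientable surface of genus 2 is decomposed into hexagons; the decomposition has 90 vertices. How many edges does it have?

138

χ = 2 − 2·2 = -2, and every face is a hexagon so 6F = 2E.
V − E + F = -2 with E = 6F/2 gives 90 − (6/2 − 1)·F = -2, so F = 46 and E = 138.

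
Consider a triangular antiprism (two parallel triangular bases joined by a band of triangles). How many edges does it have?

12

An antiprism on an n-gon has two n-gon caps and 2n triangles: V = 2·3 = 6, E = 4·3 = 12, F = 2·3 + 2 = 8.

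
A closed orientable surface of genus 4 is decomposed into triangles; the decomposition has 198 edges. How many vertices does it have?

χ = 2 − 2·4 = -6, and every face is a triangle so 3F = 2E.
F = 2E/3 = 132. Then V = -6 + E − F = -6 + 198 − 132 = 60.

60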